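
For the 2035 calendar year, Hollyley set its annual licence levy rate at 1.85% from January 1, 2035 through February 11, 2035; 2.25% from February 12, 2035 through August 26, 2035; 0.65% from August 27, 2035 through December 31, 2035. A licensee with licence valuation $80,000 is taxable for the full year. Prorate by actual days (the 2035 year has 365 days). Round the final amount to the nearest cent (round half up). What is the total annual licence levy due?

$1,317.81

January 1 – February 11, 2035: 42 days at 1.85% → $80,000 × 1.85% × 42/365 = $170.3014
February 12 – August 26, 2035: 196 days at 2.25% → $80,000 × 2.25% × 196/365 = $966.5753
August 27 – December 31, 2035: 127 days at 0.65% → $80,000 × 0.65% × 127/365 = $180.9315
Total = $1,317.8082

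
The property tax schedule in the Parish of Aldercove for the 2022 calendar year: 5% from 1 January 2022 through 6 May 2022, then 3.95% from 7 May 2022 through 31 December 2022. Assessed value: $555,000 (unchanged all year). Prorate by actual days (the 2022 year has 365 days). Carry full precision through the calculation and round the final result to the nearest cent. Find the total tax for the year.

1 January – 6 May 2022: 126 days at 5% → $555,000 × 5% × 126/365 = $9,579.4521
7 May – 31 December 2022: 239 days at 3.95% → $555,000 × 3.95% × 239/365 = $14,354.7329
Total = $23,934.1849

$23,934.18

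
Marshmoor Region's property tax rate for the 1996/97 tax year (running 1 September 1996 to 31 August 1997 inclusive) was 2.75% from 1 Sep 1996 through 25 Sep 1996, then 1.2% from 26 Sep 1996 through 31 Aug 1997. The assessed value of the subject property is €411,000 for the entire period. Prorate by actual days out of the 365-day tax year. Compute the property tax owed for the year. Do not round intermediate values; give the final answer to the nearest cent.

1 Sep – 25 Sep 1996: 25 days at 2.75% → €411,000 × 2.75% × 25/365 = €774.1438
26 Sep 1996 – 31 Aug 1997: 340 days at 1.2% → €411,000 × 1.2% × 340/365 = €4,594.1918
Total = €5,368.3356

€5,368.34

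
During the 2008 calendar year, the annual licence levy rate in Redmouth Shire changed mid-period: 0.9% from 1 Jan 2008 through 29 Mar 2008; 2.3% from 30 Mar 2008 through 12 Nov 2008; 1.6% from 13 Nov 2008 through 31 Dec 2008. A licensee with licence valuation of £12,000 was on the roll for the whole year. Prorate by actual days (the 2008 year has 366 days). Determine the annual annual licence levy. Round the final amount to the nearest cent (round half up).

£223.90

1 Jan – 29 Mar 2008: 89 days at 0.9% → £12,000 × 0.9% × 89/366 = £26.2623
30 Mar – 12 Nov 2008: 228 days at 2.3% → £12,000 × 2.3% × 228/366 = £171.9344
13 Nov – 31 Dec 2008: 49 days at 1.6% → £12,000 × 1.6% × 49/366 = £25.7049
Total = £223.9016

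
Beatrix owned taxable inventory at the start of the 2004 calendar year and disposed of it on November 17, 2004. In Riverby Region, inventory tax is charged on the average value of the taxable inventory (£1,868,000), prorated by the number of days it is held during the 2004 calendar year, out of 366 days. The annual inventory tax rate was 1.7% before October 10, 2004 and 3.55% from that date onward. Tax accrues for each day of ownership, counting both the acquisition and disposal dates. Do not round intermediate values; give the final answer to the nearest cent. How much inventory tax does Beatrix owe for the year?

£31,620.75

January 1 – October 9, 2004: 283 days at 1.7% → £1,868,000 × 1.7% × 283/366 = £24,554.5027
October 10 – November 17, 2004: 39 days at 3.55% → £1,868,000 × 3.55% × 39/366 = £7,066.2459
Total = £31,620.7486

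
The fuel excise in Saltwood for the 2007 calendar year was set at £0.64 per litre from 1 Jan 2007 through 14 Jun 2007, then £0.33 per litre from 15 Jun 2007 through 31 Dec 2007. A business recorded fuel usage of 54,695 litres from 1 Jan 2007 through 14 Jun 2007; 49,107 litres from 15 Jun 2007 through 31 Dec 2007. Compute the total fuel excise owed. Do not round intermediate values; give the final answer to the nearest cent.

£51,210.11

1 Jan – 14 Jun 2007: 54,695 litres at £0.64/litre → £35,004.80
15 Jun – 31 Dec 2007: 49,107 litres at £0.33/litre → £16,205.31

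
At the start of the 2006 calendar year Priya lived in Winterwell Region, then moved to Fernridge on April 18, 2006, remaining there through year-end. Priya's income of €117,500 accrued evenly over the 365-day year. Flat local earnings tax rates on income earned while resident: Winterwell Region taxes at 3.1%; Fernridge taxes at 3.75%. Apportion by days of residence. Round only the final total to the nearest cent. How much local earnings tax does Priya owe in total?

€4,182.36

Winterwell Region, January 1 – April 17, 2006: 107 days → €117,500 × 3.1% × 107/365 = €1,067.8014
Fernridge, April 18 – December 31, 2006: 258 days → €117,500 × 3.75% × 258/365 = €3,114.5548
Total = €4,182.3562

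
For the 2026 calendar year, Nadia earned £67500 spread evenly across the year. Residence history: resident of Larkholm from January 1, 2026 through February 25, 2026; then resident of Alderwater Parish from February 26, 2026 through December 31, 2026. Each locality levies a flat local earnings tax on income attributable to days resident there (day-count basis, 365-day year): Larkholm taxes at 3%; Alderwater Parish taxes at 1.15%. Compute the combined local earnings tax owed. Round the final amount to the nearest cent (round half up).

Larkholm, January 1 – February 25, 2026: 56 days → £67500 × 3% × 56/365 = £310.6849
Alderwater Parish, February 26 – December 31, 2026: 309 days → £67500 × 1.15% × 309/365 = £657.1541
Total = £967.8390

£967.84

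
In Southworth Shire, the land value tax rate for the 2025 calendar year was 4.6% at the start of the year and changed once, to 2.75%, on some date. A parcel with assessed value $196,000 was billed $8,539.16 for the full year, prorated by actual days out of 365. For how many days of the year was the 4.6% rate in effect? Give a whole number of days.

317 days

Let d = days at the first rate; then 365 − d days at the second rate.
$196,000 × [4.6%·d + 2.75%·(365−d)] / 365 = $8,539.16
Solving gives d = 317, so the new rate took effect on 14 Nov 2025.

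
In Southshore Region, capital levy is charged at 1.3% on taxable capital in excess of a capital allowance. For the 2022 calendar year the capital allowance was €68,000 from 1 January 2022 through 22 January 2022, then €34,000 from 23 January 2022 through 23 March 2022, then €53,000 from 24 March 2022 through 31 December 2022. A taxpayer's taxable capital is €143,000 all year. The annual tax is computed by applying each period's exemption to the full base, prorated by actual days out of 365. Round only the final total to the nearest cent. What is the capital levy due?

1 January – 22 January 2022: 22 days, exemption €68,000 → (€143,000 − €68,000) × 1.3% × 22/365 = €58.7671
23 January – 23 March 2022: 60 days, exemption €34,000 → (€143,000 − €34,000) × 1.3% × 60/365 = €232.9315
24 March – 31 December 2022: 283 days, exemption €53,000 → (€143,000 − €53,000) × 1.3% × 283/365 = €907.1507
Total = €1,198.8493

€1,198.85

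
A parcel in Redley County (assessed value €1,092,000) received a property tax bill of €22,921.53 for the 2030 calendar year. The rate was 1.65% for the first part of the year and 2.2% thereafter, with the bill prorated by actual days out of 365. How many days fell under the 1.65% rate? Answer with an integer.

Let d = days at the first rate; then 365 − d days at the second rate.
€1,092,000 × [1.65%·d + 2.2%·(365−d)] / 365 = €22,921.53
Solving gives d = 67, so the new rate took effect on March 9, 2030.

67 days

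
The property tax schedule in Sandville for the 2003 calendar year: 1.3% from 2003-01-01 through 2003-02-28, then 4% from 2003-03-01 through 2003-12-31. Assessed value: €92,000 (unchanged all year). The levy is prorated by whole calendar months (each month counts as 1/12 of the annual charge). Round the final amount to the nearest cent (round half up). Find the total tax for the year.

2003-01-01 to 2003-02-28: 2 months at 1.3% → €92,000 × 1.3% × 2/12 = €199.3333
2003-03-01 to 2003-12-31: 10 months at 4% → €92,000 × 4% × 10/12 = €3,066.6667
Total = €3,266.0000

€3,266.00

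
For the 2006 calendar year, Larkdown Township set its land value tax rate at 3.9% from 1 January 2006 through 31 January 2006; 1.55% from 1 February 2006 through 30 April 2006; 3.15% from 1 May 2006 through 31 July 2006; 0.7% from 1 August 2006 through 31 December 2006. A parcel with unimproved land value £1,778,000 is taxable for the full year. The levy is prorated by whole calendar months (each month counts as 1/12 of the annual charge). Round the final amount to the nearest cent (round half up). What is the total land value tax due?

1 January – 31 January 2006: 1 month at 3.9% → £1,778,000 × 3.9% × 1/12 = £5,778.5000
1 February – 30 April 2006: 3 months at 1.55% → £1,778,000 × 1.55% × 3/12 = £6,889.7500
1 May – 31 July 2006: 3 months at 3.15% → £1,778,000 × 3.15% × 3/12 = £14,001.7500
1 August – 31 December 2006: 5 months at 0.7% → £1,778,000 × 0.7% × 5/12 = £5,185.8333
Total = £31,855.8333

£31,855.83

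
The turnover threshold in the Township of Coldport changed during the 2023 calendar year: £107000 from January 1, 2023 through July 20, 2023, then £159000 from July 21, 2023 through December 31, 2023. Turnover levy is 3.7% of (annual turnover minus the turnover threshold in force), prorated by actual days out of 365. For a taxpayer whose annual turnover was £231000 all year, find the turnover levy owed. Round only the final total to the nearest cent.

January 1 – July 20, 2023: 201 days, exemption £107000 → (£231000 − £107000) × 3.7% × 201/365 = £2526.5425
July 21 – December 31, 2023: 164 days, exemption £159000 → (£231000 − £159000) × 3.7% × 164/365 = £1196.9753
Total = £3723.5178

£3723.52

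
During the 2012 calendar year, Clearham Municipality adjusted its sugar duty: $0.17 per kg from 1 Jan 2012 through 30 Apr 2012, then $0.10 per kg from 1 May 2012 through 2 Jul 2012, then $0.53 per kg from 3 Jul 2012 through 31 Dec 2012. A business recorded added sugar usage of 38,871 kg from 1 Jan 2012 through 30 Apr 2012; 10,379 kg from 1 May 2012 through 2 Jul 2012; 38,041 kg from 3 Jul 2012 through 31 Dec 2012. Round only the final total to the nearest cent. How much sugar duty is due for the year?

1 Jan – 30 Apr 2012: 38,871 kg at $0.17/kg → $6,608.07
1 May – 2 Jul 2012: 10,379 kg at $0.10/kg → $1,037.90
3 Jul – 31 Dec 2012: 38,041 kg at $0.53/kg → $20,161.73

$27,807.70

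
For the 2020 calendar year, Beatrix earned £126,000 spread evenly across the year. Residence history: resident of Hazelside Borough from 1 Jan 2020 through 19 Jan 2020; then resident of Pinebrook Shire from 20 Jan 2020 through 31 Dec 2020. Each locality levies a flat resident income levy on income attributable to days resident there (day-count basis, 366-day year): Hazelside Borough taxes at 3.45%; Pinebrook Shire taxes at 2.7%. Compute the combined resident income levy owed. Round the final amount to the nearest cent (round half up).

Hazelside Borough, 1 Jan – 19 Jan 2020: 19 days → £126,000 × 3.45% × 19/366 = £225.6639
Pinebrook Shire, 20 Jan – 31 Dec 2020: 347 days → £126,000 × 2.7% × 347/366 = £3,225.3934
Total = £3,451.0574

£3,451.06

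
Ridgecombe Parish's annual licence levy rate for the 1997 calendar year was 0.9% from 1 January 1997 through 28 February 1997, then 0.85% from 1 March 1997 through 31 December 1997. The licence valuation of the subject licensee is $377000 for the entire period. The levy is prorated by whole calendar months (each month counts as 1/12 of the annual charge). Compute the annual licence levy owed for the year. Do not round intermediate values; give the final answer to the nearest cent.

1 January – 28 February 1997: 2 months at 0.9% → $377000 × 0.9% × 2/12 = $565.5000
1 March – 31 December 1997: 10 months at 0.85% → $377000 × 0.85% × 10/12 = $2670.4167
Total = $3235.9167

$3235.92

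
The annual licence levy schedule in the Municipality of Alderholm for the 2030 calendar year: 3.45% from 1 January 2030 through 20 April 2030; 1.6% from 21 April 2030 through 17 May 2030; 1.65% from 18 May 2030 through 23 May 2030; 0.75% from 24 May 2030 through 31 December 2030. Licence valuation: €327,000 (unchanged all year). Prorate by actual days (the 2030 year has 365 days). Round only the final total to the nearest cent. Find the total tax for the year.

1 January – 20 April 2030: 110 days at 3.45% → €327,000 × 3.45% × 110/365 = €3,399.9041
21 April – 17 May 2030: 27 days at 1.6% → €327,000 × 1.6% × 27/365 = €387.0247
18 May – 23 May 2030: 6 days at 1.65% → €327,000 × 1.65% × 6/365 = €88.6932
24 May – 31 December 2030: 222 days at 0.75% → €327,000 × 0.75% × 222/365 = €1,491.6575
Total = €5,367.2795

€5,367.28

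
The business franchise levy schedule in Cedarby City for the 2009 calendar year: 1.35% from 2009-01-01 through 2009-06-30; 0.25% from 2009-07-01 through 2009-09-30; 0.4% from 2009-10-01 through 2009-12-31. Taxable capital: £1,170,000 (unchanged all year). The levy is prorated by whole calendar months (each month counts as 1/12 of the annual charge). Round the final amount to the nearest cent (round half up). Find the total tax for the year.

2009-01-01 to 2009-06-30: 6 months at 1.35% → £1,170,000 × 1.35% × 6/12 = £7,897.5000
2009-07-01 to 2009-09-30: 3 months at 0.25% → £1,170,000 × 0.25% × 3/12 = £731.2500
2009-10-01 to 2009-12-31: 3 months at 0.4% → £1,170,000 × 0.4% × 3/12 = £1,170.0000
Total = £9,798.7500

£9,798.75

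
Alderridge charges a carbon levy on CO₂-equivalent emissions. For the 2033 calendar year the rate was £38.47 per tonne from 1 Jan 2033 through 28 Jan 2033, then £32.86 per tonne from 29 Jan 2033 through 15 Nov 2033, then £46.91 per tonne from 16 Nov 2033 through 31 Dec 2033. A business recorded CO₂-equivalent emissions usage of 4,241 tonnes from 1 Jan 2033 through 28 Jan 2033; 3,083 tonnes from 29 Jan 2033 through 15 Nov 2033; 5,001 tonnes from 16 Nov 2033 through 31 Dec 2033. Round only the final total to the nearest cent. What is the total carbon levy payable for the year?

£499,055.56

1 Jan – 28 Jan 2033: 4,241 tonnes at £38.47/tonne → £163,151.27
29 Jan – 15 Nov 2033: 3,083 tonnes at £32.86/tonne → £101,307.38
16 Nov – 31 Dec 2033: 5,001 tonnes at £46.91/tonne → £234,596.91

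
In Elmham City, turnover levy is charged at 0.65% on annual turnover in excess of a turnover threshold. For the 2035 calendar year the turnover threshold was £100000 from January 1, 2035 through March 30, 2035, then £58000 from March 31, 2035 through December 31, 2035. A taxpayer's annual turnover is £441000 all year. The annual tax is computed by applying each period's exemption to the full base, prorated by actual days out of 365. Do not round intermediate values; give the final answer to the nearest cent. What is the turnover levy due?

£2422.93

January 1 – March 30, 2035: 89 days, exemption £100000 → (£441000 − £100000) × 0.65% × 89/365 = £540.4616
March 31 – December 31, 2035: 276 days, exemption £58000 → (£441000 − £58000) × 0.65% × 276/365 = £1882.4712
Total = £2422.9329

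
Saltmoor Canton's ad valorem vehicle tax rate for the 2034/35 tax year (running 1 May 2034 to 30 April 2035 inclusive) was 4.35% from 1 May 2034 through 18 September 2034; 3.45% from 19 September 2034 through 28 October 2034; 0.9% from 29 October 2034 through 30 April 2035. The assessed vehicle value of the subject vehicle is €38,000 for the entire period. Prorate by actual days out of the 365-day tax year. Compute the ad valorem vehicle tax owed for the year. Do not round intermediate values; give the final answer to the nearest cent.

1 May – 18 September 2034: 141 days at 4.35% → €38,000 × 4.35% × 141/365 = €638.5562
19 September – 28 October 2034: 40 days at 3.45% → €38,000 × 3.45% × 40/365 = €143.6712
29 October 2034 – 30 April 2035: 184 days at 0.9% → €38,000 × 0.9% × 184/365 = €172.4055
Total = €954.6329

€954.63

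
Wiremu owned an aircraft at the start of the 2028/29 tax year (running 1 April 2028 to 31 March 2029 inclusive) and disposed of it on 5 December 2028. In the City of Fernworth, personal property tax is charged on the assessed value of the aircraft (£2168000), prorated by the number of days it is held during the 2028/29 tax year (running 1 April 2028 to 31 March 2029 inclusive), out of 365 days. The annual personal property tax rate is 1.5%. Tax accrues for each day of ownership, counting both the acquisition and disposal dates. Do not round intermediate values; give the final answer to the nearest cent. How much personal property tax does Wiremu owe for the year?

£22184.88

Days held (1 April – 5 December 2028): 249 out of 365
Tax = £2168000 × 1.5% × 249/365 = £22184.8767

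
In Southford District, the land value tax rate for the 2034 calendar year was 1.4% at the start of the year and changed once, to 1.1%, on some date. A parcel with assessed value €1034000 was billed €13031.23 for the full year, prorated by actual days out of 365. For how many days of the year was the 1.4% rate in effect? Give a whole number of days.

Let d = days at the first rate; then 365 − d days at the second rate.
€1034000 × [1.4%·d + 1.1%·(365−d)] / 365 = €13031.23
Solving gives d = 195, so the new rate took effect on July 15, 2034.

195 days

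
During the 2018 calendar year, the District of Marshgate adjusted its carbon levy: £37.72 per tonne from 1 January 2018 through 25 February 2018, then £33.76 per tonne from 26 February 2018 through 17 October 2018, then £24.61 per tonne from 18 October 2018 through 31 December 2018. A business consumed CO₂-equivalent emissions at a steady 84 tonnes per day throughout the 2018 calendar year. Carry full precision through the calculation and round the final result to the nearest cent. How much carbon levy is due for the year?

£996,064.44

1 January – 25 February 2018: 56 days × 84 tonnes/day = 4,704 tonnes at £37.72/tonne → £177,434.88
26 February – 17 October 2018: 234 days × 84 tonnes/day = 19,656 tonnes at £33.76/tonne → £663,586.56
18 October – 31 December 2018: 75 days × 84 tonnes/day = 6,300 tonnes at £24.61/tonne → £155,043.00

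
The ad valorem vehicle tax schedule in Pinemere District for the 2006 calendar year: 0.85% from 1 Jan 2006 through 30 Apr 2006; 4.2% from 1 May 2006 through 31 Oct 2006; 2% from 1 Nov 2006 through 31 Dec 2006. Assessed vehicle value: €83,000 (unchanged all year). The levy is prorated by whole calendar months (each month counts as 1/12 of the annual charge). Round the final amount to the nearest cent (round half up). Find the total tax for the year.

1 Jan – 30 Apr 2006: 4 months at 0.85% → €83,000 × 0.85% × 4/12 = €235.1667
1 May – 31 Oct 2006: 6 months at 4.2% → €83,000 × 4.2% × 6/12 = €1,743.0000
1 Nov – 31 Dec 2006: 2 months at 2% → €83,000 × 2% × 2/12 = €276.6667
Total = €2,254.8333

€2,254.83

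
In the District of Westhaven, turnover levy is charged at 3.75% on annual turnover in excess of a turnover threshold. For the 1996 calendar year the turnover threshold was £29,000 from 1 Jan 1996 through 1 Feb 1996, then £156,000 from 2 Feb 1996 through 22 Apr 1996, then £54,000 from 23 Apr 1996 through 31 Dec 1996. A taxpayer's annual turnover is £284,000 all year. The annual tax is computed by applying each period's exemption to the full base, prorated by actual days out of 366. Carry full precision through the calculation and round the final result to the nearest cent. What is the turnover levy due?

1 Jan – 1 Feb 1996: 32 days, exemption £29,000 → (£284,000 − £29,000) × 3.75% × 32/366 = £836.0656
2 Feb – 22 Apr 1996: 81 days, exemption £156,000 → (£284,000 − £156,000) × 3.75% × 81/366 = £1,062.2951
23 Apr – 31 Dec 1996: 253 days, exemption £54,000 → (£284,000 − £54,000) × 3.75% × 253/366 = £5,962.0902
Total = £7,860.4508

£7,860.45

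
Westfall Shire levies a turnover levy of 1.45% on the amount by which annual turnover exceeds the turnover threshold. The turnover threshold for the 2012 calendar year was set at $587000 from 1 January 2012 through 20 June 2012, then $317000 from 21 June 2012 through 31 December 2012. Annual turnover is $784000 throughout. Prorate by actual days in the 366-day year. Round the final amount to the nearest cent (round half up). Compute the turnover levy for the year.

$4931.66

1 January – 20 June 2012: 172 days, exemption $587000 → ($784000 − $587000) × 1.45% × 172/366 = $1342.3989
21 June – 31 December 2012: 194 days, exemption $317000 → ($784000 − $317000) × 1.45% × 194/366 = $3589.2650
Total = $4931.6639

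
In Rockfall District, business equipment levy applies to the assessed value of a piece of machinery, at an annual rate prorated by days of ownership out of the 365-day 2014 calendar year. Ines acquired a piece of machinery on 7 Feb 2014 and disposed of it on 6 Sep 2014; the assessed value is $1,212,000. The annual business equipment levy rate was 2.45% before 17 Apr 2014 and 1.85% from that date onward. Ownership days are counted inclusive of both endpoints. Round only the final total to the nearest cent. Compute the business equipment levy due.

7 Feb – 16 Apr 2014: 69 days at 2.45% → $1,212,000 × 2.45% × 69/365 = $5,613.3863
17 Apr – 6 Sep 2014: 143 days at 1.85% → $1,212,000 × 1.85% × 143/365 = $8,784.5096
Total = $14,397.8959

$14,397.90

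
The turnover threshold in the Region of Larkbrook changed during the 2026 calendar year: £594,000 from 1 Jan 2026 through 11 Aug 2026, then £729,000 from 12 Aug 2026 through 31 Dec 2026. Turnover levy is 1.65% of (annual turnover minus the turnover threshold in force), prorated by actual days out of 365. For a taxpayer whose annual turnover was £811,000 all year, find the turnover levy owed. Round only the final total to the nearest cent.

£2,713.91

1 Jan – 11 Aug 2026: 223 days, exemption £594,000 → (£811,000 − £594,000) × 1.65% × 223/365 = £2,187.5384
12 Aug – 31 Dec 2026: 142 days, exemption £729,000 → (£811,000 − £729,000) × 1.65% × 142/365 = £526.3726
Total = £2,713.9110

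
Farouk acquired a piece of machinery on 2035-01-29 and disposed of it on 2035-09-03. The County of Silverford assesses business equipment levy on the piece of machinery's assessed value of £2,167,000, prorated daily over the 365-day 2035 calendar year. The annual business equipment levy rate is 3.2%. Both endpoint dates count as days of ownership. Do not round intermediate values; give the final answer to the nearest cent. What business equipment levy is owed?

£41,416.42

Days held (2035-01-29 to 2035-09-03): 218 out of 365
Tax = £2,167,000 × 3.2% × 218/365 = £41,416.4164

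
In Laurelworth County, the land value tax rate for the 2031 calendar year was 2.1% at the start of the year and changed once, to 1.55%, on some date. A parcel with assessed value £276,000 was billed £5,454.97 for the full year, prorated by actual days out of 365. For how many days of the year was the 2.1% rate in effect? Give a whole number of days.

Let d = days at the first rate; then 365 − d days at the second rate.
£276,000 × [2.1%·d + 1.55%·(365−d)] / 365 = £5,454.97
Solving gives d = 283, so the new rate took effect on 11 Oct 2031.

283 days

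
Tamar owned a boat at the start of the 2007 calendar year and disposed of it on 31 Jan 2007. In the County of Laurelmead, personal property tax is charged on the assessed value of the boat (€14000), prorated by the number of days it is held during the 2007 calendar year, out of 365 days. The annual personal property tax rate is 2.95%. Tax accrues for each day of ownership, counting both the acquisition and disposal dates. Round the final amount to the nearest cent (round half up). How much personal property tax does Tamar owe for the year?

Days held (1 Jan – 31 Jan 2007): 31 out of 365
Tax = €14000 × 2.95% × 31/365 = €35.0767

€35.08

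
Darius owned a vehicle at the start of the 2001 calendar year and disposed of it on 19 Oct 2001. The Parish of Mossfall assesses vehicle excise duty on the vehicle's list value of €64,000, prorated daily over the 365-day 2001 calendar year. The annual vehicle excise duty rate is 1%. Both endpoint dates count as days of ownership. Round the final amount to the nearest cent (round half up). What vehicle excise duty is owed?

€512.00

Days held (1 Jan – 19 Oct 2001): 292 out of 365
Tax = €64,000 × 1% × 292/365 = €512.0000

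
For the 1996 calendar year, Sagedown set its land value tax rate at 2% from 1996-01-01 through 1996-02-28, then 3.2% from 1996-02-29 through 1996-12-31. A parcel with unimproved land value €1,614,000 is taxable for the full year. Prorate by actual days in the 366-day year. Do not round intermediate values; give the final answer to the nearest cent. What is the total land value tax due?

1996-01-01 to 1996-02-28: 59 days at 2% → €1,614,000 × 2% × 59/366 = €5,203.6066
1996-02-29 to 1996-12-31: 307 days at 3.2% → €1,614,000 × 3.2% × 307/366 = €43,322.2295
Total = €48,525.8361

€48,525.84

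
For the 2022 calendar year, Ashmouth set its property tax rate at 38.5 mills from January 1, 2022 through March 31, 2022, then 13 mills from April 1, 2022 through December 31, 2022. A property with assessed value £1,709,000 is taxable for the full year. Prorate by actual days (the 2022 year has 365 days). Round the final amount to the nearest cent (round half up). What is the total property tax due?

January 1 – March 31, 2022: 90 days at 38.5 mills → £1,709,000 × 3.85% × 90/365 = £16,223.7945
April 1 – December 31, 2022: 275 days at 13 mills → £1,709,000 × 1.3% × 275/365 = £16,738.8356
Total = £32,962.6301

£32,962.63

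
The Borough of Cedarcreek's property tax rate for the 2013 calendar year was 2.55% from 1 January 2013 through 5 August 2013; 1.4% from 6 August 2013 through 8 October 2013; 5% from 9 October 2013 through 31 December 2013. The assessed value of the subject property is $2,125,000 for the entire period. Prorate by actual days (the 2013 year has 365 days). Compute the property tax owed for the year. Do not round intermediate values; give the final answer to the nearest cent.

1 January – 5 August 2013: 217 days at 2.55% → $2,125,000 × 2.55% × 217/365 = $32,215.5822
6 August – 8 October 2013: 64 days at 1.4% → $2,125,000 × 1.4% × 64/365 = $5,216.4384
9 October – 31 December 2013: 84 days at 5% → $2,125,000 × 5% × 84/365 = $24,452.0548
Total = $61,884.0753

$61,884.08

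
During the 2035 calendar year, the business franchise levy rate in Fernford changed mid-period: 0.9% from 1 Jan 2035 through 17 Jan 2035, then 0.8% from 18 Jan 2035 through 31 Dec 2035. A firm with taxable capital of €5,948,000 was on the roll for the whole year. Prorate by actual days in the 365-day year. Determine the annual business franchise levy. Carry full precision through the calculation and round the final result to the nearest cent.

€47,861.03

1 Jan – 17 Jan 2035: 17 days at 0.9% → €5,948,000 × 0.9% × 17/365 = €2,493.2712
18 Jan – 31 Dec 2035: 348 days at 0.8% → €5,948,000 × 0.8% × 348/365 = €45,367.7589
Total = €47,861.0301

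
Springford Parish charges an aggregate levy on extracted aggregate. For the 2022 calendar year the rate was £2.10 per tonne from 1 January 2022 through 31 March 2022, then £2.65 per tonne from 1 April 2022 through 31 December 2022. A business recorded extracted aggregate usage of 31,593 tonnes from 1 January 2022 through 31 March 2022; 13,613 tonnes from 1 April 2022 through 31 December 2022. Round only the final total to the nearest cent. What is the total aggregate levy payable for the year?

1 January – 31 March 2022: 31,593 tonnes at £2.10/tonne → £66,345.30
1 April – 31 December 2022: 13,613 tonnes at £2.65/tonne → £36,074.45

£102,419.75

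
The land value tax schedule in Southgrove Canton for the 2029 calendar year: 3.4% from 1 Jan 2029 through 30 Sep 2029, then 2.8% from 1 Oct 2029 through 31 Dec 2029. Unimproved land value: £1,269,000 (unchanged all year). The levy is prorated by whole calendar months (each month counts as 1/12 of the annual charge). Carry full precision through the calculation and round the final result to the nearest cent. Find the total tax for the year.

1 Jan – 30 Sep 2029: 9 months at 3.4% → £1,269,000 × 3.4% × 9/12 = £32,359.5000
1 Oct – 31 Dec 2029: 3 months at 2.8% → £1,269,000 × 2.8% × 3/12 = £8,883.0000
Total = £41,242.5000

£41,242.50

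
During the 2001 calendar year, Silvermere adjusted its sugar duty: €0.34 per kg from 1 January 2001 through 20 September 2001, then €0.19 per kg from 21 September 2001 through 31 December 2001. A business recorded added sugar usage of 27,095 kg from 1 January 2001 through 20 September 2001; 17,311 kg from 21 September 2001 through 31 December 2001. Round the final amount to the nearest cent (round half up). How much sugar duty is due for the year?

1 January – 20 September 2001: 27,095 kg at €0.34/kg → €9,212.30
21 September – 31 December 2001: 17,311 kg at €0.19/kg → €3,289.09

€12,501.39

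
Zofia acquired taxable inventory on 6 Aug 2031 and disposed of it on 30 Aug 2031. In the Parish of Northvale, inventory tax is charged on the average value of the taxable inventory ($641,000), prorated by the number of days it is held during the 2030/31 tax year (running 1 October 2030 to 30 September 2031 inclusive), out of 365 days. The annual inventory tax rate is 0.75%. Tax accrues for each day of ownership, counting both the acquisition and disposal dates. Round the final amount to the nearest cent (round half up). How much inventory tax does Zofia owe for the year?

Days held (6 Aug – 30 Aug 2031): 25 out of 365
Tax = $641,000 × 0.75% × 25/365 = $329.2808

$329.28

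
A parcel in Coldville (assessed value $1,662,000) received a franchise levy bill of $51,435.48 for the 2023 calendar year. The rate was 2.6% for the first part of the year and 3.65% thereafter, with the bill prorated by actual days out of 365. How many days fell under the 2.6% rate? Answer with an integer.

193 days

Let d = days at the first rate; then 365 − d days at the second rate.
$1,662,000 × [2.6%·d + 3.65%·(365−d)] / 365 = $51,435.48
Solving gives d = 193, so the new rate took effect on 13 Jul 2023.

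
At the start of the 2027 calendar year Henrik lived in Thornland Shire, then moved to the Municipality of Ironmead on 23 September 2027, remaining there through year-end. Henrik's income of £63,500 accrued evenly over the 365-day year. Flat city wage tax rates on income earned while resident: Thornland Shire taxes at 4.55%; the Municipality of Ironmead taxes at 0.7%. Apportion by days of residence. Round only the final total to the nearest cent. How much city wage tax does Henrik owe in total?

Thornland Shire, 1 January – 22 September 2027: 265 days → £63,500 × 4.55% × 265/365 = £2,097.6747
The Municipality of Ironmead, 23 September – 31 December 2027: 100 days → £63,500 × 0.7% × 100/365 = £121.7808
Total = £2,219.4555

£2,219.46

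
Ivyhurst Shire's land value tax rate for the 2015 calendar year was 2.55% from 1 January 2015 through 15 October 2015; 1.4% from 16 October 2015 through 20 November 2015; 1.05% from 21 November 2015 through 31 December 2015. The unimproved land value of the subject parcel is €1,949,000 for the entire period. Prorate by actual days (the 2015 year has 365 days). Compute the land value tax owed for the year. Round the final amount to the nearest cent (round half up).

€44,204.92

1 January – 15 October 2015: 288 days at 2.55% → €1,949,000 × 2.55% × 288/365 = €39,214.9479
16 October – 20 November 2015: 36 days at 1.4% → €1,949,000 × 1.4% × 36/365 = €2,691.2219
21 November – 31 December 2015: 41 days at 1.05% → €1,949,000 × 1.05% × 41/365 = €2,298.7521
Total = €44,204.9219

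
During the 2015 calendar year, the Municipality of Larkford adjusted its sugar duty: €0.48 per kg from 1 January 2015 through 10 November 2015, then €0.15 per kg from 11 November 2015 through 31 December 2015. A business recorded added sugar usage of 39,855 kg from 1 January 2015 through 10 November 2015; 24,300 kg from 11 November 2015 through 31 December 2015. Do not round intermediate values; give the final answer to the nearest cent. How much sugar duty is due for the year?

1 January – 10 November 2015: 39,855 kg at €0.48/kg → €19,130.40
11 November – 31 December 2015: 24,300 kg at €0.15/kg → €3,645.00

€22,775.40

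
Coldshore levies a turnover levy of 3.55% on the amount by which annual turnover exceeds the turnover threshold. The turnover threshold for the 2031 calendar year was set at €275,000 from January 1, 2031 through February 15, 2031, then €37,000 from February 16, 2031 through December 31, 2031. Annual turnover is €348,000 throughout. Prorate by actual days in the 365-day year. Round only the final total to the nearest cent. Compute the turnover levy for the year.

January 1 – February 15, 2031: 46 days, exemption €275,000 → (€348,000 − €275,000) × 3.55% × 46/365 = €326.6000
February 16 – December 31, 2031: 319 days, exemption €37,000 → (€348,000 − €37,000) × 3.55% × 319/365 = €9,649.0945
Total = €9,975.6945

€9,975.69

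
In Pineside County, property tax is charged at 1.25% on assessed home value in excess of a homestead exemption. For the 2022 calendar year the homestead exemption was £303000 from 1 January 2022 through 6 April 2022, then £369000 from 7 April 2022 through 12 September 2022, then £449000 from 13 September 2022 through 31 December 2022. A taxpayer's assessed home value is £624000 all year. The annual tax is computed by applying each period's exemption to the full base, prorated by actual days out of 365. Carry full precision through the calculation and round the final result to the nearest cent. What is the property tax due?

£3103.12

1 January – 6 April 2022: 96 days, exemption £303000 → (£624000 − £303000) × 1.25% × 96/365 = £1055.3425
7 April – 12 September 2022: 159 days, exemption £369000 → (£624000 − £369000) × 1.25% × 159/365 = £1388.5274
13 September – 31 December 2022: 110 days, exemption £449000 → (£624000 − £449000) × 1.25% × 110/365 = £659.2466
Total = £3103.1164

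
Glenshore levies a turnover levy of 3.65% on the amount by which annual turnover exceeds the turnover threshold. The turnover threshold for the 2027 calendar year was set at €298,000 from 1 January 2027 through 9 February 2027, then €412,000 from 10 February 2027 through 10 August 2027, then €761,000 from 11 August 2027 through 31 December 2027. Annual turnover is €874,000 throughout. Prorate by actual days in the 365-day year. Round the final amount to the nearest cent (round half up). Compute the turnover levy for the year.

€12,328.30

1 January – 9 February 2027: 40 days, exemption €298,000 → (€874,000 − €298,000) × 3.65% × 40/365 = €2,304.0000
10 February – 10 August 2027: 182 days, exemption €412,000 → (€874,000 − €412,000) × 3.65% × 182/365 = €8,408.4000
11 August – 31 December 2027: 143 days, exemption €761,000 → (€874,000 − €761,000) × 3.65% × 143/365 = €1,615.9000
Total = €12,328.3000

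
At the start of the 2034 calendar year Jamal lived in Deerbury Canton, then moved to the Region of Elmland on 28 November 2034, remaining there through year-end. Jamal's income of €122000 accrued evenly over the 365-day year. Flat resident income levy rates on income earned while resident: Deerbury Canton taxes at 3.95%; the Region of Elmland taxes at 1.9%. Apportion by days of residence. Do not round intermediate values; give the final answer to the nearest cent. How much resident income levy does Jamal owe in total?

Deerbury Canton, 1 January – 27 November 2034: 331 days → €122000 × 3.95% × 331/365 = €4370.1068
The Region of Elmland, 28 November – 31 December 2034: 34 days → €122000 × 1.9% × 34/365 = €215.9233
Total = €4586.0301

€4586.03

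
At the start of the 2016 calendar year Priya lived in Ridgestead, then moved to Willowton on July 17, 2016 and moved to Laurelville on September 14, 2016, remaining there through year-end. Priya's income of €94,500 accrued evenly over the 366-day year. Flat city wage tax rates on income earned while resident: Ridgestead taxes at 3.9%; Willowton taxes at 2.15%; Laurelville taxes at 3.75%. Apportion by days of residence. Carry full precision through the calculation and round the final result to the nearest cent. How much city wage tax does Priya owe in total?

Ridgestead, January 1 – July 16, 2016: 198 days → €94,500 × 3.9% × 198/366 = €1,993.7951
Willowton, July 17 – September 13, 2016: 59 days → €94,500 × 2.15% × 59/366 = €327.5225
Laurelville, September 14 – December 31, 2016: 109 days → €94,500 × 3.75% × 109/366 = €1,055.3791
Total = €3,376.6967

€3,376.70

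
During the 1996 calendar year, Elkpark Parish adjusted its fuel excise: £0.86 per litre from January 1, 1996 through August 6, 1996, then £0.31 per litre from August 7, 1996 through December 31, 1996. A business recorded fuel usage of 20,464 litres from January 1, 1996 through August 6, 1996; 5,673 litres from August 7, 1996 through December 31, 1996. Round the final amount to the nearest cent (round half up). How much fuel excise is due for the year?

January 1 – August 6, 1996: 20,464 litres at £0.86/litre → £17,599.04
August 7 – December 31, 1996: 5,673 litres at £0.31/litre → £1,758.63

£19,357.67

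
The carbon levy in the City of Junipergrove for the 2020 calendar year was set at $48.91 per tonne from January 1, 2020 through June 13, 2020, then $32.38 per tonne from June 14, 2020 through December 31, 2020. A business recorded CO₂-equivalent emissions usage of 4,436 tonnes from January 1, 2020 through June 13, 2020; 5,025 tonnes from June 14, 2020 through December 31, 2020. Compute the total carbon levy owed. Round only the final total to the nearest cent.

$379674.26

January 1 – June 13, 2020: 4,436 tonnes at $48.91/tonne → $216964.76
June 14 – December 31, 2020: 5,025 tonnes at $32.38/tonne → $162709.50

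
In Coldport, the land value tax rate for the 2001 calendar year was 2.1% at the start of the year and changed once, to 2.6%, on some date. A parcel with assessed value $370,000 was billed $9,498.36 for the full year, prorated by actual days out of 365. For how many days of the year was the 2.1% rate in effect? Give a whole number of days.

24 days

Let d = days at the first rate; then 365 − d days at the second rate.
$370,000 × [2.1%·d + 2.6%·(365−d)] / 365 = $9,498.36
Solving gives d = 24, so the new rate took effect on 25 January 2001.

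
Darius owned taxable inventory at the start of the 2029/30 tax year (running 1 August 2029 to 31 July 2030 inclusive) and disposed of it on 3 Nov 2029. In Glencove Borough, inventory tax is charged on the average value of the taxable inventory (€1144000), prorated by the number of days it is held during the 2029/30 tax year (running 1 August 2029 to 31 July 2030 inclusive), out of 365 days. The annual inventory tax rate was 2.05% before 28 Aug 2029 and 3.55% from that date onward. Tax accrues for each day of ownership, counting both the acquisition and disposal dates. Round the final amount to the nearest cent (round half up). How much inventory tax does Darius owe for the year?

€9300.88

1 Aug – 27 Aug 2029: 27 days at 2.05% → €1144000 × 2.05% × 27/365 = €1734.8055
28 Aug – 3 Nov 2029: 68 days at 3.55% → €1144000 × 3.55% × 68/365 = €7566.0712
Total = €9300.8767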